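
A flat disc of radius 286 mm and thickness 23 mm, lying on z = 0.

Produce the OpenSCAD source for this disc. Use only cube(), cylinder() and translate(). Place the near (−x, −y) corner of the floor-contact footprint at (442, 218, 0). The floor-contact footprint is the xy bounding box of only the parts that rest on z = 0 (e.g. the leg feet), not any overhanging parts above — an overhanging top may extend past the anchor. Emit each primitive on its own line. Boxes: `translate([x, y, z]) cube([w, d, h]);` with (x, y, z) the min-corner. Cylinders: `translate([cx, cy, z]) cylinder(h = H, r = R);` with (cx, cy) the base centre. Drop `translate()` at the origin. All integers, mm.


translate([728, 504, 0]) cylinder(h = 23, r = 286);


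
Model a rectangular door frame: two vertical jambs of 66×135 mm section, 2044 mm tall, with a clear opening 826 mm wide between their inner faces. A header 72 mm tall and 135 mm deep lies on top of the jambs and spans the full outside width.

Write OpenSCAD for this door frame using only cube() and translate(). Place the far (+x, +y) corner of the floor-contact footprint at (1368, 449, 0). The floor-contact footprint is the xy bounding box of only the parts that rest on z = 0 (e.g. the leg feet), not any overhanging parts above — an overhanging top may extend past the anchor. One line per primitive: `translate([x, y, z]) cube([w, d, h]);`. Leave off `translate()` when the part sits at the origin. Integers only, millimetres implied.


translate([410, 314, 0]) cube([66, 135, 2044]);
translate([1302, 314, 0]) cube([66, 135, 2044]);
translate([410, 314, 2044]) cube([958, 135, 72]);


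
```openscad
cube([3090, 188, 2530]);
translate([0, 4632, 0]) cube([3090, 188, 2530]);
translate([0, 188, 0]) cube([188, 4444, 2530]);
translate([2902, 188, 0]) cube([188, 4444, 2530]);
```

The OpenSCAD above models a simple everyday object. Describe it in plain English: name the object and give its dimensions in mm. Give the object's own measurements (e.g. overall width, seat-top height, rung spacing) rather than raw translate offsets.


The wall frame of a small rectangular building: four walls, each 2530 mm tall and 188 mm thick, enclosing a footprint 3090 mm (x) by 4820 mm (y) outside-to-outside, with no floor or roof. The front and back walls (the −y and +y sides) span the full width; the two side walls fit between them.


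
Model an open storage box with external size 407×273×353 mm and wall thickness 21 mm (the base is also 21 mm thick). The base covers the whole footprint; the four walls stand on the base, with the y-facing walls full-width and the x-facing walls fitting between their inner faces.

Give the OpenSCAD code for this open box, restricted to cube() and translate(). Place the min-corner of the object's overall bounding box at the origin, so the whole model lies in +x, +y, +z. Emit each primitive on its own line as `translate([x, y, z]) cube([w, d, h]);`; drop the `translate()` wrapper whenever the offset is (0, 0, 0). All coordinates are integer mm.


cube([407, 273, 21]);
translate([0, 0, 21]) cube([407, 21, 332]);
translate([0, 252, 21]) cube([407, 21, 332]);
translate([0, 21, 21]) cube([21, 231, 332]);
translate([386, 21, 21]) cube([21, 231, 332]);


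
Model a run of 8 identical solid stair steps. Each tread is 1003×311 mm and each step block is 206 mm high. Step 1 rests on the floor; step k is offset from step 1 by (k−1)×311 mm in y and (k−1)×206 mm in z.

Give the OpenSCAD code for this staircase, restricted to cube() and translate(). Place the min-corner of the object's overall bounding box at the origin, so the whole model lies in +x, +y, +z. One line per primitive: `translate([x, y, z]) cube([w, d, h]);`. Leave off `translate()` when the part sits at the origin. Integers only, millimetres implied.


cube([1003, 311, 206]);
translate([0, 311, 206]) cube([1003, 311, 206]);
translate([0, 622, 412]) cube([1003, 311, 206]);
translate([0, 933, 618]) cube([1003, 311, 206]);
translate([0, 1244, 824]) cube([1003, 311, 206]);
translate([0, 1555, 1030]) cube([1003, 311, 206]);
translate([0, 1866, 1236]) cube([1003, 311, 206]);
translate([0, 2177, 1442]) cube([1003, 311, 206]);


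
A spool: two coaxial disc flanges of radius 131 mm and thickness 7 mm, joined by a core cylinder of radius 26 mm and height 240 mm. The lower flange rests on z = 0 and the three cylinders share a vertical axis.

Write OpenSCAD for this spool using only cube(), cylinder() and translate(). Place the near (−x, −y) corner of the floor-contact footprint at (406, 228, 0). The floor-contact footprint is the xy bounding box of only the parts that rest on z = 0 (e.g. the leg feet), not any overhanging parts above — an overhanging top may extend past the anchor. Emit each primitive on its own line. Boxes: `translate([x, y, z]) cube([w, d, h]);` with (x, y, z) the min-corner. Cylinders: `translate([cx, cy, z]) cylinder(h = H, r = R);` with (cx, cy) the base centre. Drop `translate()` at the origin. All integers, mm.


translate([537, 359, 0]) cylinder(h = 7, r = 131);
translate([537, 359, 7]) cylinder(h = 240, r = 26);
translate([537, 359, 247]) cylinder(h = 7, r = 131);


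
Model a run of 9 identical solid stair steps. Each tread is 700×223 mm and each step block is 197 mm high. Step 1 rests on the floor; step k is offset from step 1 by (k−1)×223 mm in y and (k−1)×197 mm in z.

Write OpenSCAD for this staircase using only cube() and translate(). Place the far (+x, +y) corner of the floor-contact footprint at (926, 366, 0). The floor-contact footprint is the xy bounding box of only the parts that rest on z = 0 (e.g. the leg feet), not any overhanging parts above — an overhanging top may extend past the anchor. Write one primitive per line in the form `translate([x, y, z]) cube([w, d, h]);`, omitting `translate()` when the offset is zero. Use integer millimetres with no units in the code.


translate([226, 143, 0]) cube([700, 223, 197]);
translate([226, 366, 197]) cube([700, 223, 197]);
translate([226, 589, 394]) cube([700, 223, 197]);
translate([226, 812, 591]) cube([700, 223, 197]);
translate([226, 1035, 788]) cube([700, 223, 197]);
translate([226, 1258, 985]) cube([700, 223, 197]);
translate([226, 1481, 1182]) cube([700, 223, 197]);
translate([226, 1704, 1379]) cube([700, 223, 197]);
translate([226, 1927, 1576]) cube([700, 223, 197]);


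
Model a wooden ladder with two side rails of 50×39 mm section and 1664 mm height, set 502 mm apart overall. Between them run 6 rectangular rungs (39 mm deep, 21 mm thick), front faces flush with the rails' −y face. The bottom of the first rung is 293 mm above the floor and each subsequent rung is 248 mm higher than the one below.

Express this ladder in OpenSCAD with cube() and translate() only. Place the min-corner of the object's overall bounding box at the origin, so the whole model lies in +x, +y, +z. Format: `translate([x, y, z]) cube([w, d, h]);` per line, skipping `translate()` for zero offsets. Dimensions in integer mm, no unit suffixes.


// rung span = 502 - 2*50 = 402
// rung[k] z = 293 + k*248
cube([50, 39, 1664]);
translate([452, 0, 0]) cube([50, 39, 1664]);
translate([50, 0, 293]) cube([402, 39, 21]);
translate([50, 0, 541]) cube([402, 39, 21]);
translate([50, 0, 789]) cube([402, 39, 21]);
translate([50, 0, 1037]) cube([402, 39, 21]);
translate([50, 0, 1285]) cube([402, 39, 21]);
translate([50, 0, 1533]) cube([402, 39, 21]);


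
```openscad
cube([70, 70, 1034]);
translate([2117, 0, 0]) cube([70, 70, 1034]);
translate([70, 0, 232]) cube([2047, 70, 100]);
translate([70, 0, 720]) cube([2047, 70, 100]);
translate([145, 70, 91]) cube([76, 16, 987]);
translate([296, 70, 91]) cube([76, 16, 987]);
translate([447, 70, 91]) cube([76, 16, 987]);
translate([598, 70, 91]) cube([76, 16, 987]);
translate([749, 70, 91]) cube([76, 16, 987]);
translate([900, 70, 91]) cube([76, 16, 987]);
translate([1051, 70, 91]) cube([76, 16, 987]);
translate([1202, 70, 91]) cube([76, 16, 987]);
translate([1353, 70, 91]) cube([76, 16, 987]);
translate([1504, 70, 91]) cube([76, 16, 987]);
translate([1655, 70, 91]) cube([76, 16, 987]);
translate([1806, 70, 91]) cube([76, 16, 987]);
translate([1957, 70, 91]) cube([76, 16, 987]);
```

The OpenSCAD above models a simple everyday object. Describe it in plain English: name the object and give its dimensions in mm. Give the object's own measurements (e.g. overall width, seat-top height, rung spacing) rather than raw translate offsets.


A fence section. Two 70×70 mm posts, 1034 mm tall, stand on the floor with a clear span of 2047 mm between their inner faces. Two horizontal rails of 70×100 mm section span the gap between the posts with their undersides at z = 232 mm and z = 720 mm, flush with the posts' −y face. 13 pickets, each 76 mm wide, 16 mm thick and 987 mm tall, are fixed to the +y face of the rails with their bottoms at z = 91 mm, spaced across the span with a 75 mm gap after the −x post and between neighbouring pickets, with 84 mm left before the +x post.


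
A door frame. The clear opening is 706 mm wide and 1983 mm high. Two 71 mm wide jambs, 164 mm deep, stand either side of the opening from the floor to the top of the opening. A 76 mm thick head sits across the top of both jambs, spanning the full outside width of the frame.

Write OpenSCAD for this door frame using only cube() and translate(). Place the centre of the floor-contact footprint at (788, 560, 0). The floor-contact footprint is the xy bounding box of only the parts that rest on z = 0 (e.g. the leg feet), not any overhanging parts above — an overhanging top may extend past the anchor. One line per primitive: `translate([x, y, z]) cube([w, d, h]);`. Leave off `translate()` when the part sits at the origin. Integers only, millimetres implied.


translate([364, 478, 0]) cube([71, 164, 1983]);
translate([1141, 478, 0]) cube([71, 164, 1983]);
translate([364, 478, 1983]) cube([848, 164, 76]);


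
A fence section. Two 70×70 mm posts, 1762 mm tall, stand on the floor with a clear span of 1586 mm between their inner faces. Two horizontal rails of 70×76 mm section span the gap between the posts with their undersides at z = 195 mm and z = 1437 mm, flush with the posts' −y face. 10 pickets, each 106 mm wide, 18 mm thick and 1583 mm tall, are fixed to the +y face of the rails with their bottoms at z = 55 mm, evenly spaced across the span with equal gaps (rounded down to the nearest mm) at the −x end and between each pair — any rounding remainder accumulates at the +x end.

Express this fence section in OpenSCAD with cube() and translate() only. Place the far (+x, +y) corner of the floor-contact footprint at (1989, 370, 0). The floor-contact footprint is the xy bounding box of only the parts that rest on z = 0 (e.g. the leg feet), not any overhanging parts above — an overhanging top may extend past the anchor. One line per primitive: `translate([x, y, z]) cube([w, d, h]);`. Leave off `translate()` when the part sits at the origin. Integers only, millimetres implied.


translate([263, 300, 0]) cube([70, 70, 1762]);
translate([1919, 300, 0]) cube([70, 70, 1762]);
translate([333, 300, 195]) cube([1586, 70, 76]);
translate([333, 300, 1437]) cube([1586, 70, 76]);
translate([380, 370, 55]) cube([106, 18, 1583]);
translate([533, 370, 55]) cube([106, 18, 1583]);
translate([686, 370, 55]) cube([106, 18, 1583]);
translate([839, 370, 55]) cube([106, 18, 1583]);
translate([992, 370, 55]) cube([106, 18, 1583]);
translate([1145, 370, 55]) cube([106, 18, 1583]);
translate([1298, 370, 55]) cube([106, 18, 1583]);
translate([1451, 370, 55]) cube([106, 18, 1583]);
translate([1604, 370, 55]) cube([106, 18, 1583]);
translate([1757, 370, 55]) cube([106, 18, 1583]);


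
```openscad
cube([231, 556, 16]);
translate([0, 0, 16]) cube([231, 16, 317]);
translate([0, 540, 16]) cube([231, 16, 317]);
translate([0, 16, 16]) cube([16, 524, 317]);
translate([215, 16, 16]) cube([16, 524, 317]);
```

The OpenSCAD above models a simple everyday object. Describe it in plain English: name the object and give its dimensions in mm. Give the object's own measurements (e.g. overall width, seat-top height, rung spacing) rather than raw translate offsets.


An open-topped rectangular box: outside dimensions 231×556×333 mm, with a uniform wall and base thickness of 16 mm. The base is a full 231×556 slab on the floor; four walls sit on top of the base. The front and back walls (the −y and +y sides) span the full width; the two side walls fit between them.


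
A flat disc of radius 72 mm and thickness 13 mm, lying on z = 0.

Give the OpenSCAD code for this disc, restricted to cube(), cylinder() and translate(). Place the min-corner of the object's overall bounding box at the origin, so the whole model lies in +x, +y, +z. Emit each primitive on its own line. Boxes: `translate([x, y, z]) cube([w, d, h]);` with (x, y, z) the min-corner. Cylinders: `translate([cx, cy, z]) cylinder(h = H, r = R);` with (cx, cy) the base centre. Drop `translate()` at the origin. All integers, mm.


translate([72, 72, 0]) cylinder(h = 13, r = 72);


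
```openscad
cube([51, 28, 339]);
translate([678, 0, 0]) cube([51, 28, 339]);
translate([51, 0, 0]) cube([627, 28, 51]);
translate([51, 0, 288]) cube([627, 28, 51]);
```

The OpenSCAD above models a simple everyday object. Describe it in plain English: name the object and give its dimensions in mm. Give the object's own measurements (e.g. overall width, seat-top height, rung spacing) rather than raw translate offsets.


A rectangular picture frame lying in the x–z plane (depth along y). The opening is 627 mm wide (x) by 237 mm tall (z), surrounded by a border 51 mm wide on all four sides. The frame is 28 mm deep and is made of two full-height vertical stiles with two horizontal rails fitted between them.


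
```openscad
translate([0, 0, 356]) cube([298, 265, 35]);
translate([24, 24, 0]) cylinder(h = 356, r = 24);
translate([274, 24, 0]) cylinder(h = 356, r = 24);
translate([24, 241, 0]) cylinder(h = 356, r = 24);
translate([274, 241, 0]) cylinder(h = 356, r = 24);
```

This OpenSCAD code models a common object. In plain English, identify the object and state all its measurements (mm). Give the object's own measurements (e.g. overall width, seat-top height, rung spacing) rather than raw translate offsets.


A simple wooden stool: a rectangular seat 298 mm (x) by 265 mm (y), 35 mm thick, top face at z = 391 mm, on four round legs, each 48 mm in diameter. The legs rest on z = 0, each leg's axis is inset half a diameter from the nearest pair of seat edges (so the leg's bounding box is flush with the corner).


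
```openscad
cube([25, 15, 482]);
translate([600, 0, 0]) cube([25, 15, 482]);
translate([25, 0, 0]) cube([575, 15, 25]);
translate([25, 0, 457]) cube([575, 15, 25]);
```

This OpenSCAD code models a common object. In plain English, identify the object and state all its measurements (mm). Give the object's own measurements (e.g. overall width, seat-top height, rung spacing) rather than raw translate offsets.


A rectangular picture frame lying in the x–z plane (depth along y). The opening is 575 mm wide (x) by 432 mm tall (z), surrounded by a border 25 mm wide on all four sides. The frame is 15 mm deep and is made of two full-height vertical stiles with two horizontal rails fitted between them.


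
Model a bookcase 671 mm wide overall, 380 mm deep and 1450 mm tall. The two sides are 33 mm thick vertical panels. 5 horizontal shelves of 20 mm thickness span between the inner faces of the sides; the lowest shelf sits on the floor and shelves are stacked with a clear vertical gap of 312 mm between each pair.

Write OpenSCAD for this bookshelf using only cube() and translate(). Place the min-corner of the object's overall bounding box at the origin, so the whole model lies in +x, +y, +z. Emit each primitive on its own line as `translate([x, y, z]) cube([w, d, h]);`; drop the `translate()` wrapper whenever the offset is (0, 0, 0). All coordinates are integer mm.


cube([33, 380, 1450]);
translate([638, 0, 0]) cube([33, 380, 1450]);
translate([33, 0, 0]) cube([605, 380, 20]);
translate([33, 0, 332]) cube([605, 380, 20]);
translate([33, 0, 664]) cube([605, 380, 20]);
translate([33, 0, 996]) cube([605, 380, 20]);
translate([33, 0, 1328]) cube([605, 380, 20]);


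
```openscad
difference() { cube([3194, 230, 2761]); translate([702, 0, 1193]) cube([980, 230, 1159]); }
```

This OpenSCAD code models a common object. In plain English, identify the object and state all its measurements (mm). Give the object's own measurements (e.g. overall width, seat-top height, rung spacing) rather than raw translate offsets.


A wall 3194 mm long (x), 230 mm thick (y), 2761 mm tall, with a rectangular window opening cut through it. The opening is 980 mm wide and 1159 mm tall; its sill is at z = 1193 mm and its near (−x) edge is 702 mm from the wall's −x end. The opening passes through the full wall thickness.


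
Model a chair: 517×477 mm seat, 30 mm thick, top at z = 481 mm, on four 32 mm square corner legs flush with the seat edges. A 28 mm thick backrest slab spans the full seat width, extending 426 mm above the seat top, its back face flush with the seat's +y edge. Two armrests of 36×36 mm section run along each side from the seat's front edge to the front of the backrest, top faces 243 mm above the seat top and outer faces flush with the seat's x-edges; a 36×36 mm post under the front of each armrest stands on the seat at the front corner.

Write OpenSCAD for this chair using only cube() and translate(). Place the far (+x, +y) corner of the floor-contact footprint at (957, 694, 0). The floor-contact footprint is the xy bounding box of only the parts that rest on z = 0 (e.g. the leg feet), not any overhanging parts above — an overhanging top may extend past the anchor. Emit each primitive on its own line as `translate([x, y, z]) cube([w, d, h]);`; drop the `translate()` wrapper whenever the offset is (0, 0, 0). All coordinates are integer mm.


// leg_h = 481 - 30 = 451
// arm post h = 243 - 36 = 207
translate([440, 217, 451]) cube([517, 477, 30]);
translate([440, 217, 0]) cube([32, 32, 451]);
translate([925, 217, 0]) cube([32, 32, 451]);
translate([440, 662, 0]) cube([32, 32, 451]);
translate([925, 662, 0]) cube([32, 32, 451]);
translate([440, 666, 481]) cube([517, 28, 426]);
translate([440, 217, 688]) cube([36, 449, 36]);
translate([921, 217, 688]) cube([36, 449, 36]);
translate([440, 217, 481]) cube([36, 36, 207]);
translate([921, 217, 481]) cube([36, 36, 207]);


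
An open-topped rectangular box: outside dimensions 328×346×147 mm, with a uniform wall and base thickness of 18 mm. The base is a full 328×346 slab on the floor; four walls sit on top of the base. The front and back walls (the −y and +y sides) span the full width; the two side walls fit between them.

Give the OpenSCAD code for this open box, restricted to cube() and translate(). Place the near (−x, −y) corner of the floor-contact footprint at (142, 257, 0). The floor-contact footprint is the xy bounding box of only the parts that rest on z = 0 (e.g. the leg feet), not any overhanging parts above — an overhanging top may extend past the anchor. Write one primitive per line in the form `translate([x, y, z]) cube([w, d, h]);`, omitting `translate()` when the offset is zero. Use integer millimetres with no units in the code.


translate([142, 257, 0]) cube([328, 346, 18]);
translate([142, 257, 18]) cube([328, 18, 129]);
translate([142, 585, 18]) cube([328, 18, 129]);
translate([142, 275, 18]) cube([18, 310, 129]);
translate([452, 275, 18]) cube([18, 310, 129]);


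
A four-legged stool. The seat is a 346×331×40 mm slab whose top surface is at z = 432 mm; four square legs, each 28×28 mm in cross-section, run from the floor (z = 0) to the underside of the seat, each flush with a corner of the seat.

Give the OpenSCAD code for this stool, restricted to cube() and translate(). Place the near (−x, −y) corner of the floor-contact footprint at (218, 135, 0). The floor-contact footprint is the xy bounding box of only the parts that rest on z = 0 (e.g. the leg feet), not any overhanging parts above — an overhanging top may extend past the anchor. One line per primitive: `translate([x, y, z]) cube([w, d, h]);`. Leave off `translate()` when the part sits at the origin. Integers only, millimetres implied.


translate([218, 135, 392]) cube([346, 331, 40]);
translate([218, 135, 0]) cube([28, 28, 392]);
translate([536, 135, 0]) cube([28, 28, 392]);
translate([218, 438, 0]) cube([28, 28, 392]);
translate([536, 438, 0]) cube([28, 28, 392]);


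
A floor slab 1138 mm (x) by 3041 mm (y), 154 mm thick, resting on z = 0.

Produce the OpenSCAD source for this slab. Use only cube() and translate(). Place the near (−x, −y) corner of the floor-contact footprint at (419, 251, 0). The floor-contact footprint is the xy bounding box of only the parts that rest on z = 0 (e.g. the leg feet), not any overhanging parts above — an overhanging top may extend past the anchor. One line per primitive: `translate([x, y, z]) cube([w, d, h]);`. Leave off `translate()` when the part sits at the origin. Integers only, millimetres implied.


translate([419, 251, 0]) cube([1138, 3041, 154]);


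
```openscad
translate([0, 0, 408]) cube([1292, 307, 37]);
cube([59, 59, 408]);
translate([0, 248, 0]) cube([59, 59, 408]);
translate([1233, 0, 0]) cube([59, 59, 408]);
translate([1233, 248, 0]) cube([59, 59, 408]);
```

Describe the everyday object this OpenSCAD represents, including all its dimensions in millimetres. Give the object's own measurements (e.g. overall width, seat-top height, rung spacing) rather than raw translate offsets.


A bench: a 1292×307 mm seat slab, 37 mm thick, top at z = 445 mm, on four 59×59 mm square legs flush with the seat corners and standing on z = 0.


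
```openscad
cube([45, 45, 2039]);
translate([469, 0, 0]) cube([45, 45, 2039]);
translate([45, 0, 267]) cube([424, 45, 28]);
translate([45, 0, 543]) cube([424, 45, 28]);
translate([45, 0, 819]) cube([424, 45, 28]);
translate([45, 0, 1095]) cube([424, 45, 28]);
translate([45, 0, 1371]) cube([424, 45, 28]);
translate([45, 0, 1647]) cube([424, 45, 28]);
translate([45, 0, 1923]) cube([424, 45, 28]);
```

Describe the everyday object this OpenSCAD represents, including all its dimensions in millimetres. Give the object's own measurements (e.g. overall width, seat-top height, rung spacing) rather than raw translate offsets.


A straight ladder. Two 45×45 mm vertical rails, 2039 mm tall, stand 514 mm apart (outside-to-outside) with their front faces coplanar on the −y side. 7 rungs, each 45 mm deep and 28 mm tall, span between the inner faces of the rails, front faces flush with the rails. The lowest rung's underside is at z = 267 mm and rungs are spaced 276 mm apart (underside to underside).


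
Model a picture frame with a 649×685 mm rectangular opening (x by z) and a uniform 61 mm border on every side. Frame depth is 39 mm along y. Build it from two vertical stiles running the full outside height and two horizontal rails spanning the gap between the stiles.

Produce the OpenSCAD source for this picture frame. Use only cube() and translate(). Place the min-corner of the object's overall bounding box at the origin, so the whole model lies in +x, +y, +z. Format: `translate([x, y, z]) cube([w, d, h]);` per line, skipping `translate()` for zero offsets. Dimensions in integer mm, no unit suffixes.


cube([61, 39, 807]);
translate([710, 0, 0]) cube([61, 39, 807]);
translate([61, 0, 0]) cube([649, 39, 61]);
translate([61, 0, 746]) cube([649, 39, 61]);


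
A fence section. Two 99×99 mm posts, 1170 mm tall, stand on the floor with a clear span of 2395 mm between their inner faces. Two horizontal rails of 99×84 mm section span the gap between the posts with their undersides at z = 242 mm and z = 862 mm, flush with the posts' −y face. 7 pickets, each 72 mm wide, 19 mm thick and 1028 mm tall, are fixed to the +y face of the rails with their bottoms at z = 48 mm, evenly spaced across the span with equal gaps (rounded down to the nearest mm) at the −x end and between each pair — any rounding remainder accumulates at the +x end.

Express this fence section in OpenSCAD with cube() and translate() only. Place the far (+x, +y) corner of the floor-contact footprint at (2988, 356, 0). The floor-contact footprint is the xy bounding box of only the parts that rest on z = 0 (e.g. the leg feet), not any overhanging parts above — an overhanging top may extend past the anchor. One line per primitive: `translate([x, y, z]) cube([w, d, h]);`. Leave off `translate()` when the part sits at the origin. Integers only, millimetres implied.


translate([395, 257, 0]) cube([99, 99, 1170]);
translate([2889, 257, 0]) cube([99, 99, 1170]);
translate([494, 257, 242]) cube([2395, 99, 84]);
translate([494, 257, 862]) cube([2395, 99, 84]);
translate([730, 356, 48]) cube([72, 19, 1028]);
translate([1038, 356, 48]) cube([72, 19, 1028]);
translate([1346, 356, 48]) cube([72, 19, 1028]);
translate([1654, 356, 48]) cube([72, 19, 1028]);
translate([1962, 356, 48]) cube([72, 19, 1028]);
translate([2270, 356, 48]) cube([72, 19, 1028]);
translate([2578, 356, 48]) cube([72, 19, 1028]);


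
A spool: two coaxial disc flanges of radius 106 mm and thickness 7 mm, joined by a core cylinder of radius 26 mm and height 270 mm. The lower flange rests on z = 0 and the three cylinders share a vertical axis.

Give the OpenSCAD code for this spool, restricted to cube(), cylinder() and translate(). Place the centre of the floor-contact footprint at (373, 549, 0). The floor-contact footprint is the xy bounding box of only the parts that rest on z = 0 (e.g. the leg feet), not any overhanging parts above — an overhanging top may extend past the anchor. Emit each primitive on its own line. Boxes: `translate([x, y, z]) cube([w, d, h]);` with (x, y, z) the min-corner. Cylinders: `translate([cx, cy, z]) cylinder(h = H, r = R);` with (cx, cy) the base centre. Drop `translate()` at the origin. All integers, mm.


translate([373, 549, 0]) cylinder(h = 7, r = 106);
translate([373, 549, 7]) cylinder(h = 270, r = 26);
translate([373, 549, 277]) cylinder(h = 7, r = 106);


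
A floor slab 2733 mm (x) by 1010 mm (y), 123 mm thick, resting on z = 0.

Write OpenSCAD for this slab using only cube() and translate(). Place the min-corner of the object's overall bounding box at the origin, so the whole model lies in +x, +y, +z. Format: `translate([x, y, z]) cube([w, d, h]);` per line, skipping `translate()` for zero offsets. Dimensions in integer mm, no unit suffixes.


cube([2733, 1010, 123]);


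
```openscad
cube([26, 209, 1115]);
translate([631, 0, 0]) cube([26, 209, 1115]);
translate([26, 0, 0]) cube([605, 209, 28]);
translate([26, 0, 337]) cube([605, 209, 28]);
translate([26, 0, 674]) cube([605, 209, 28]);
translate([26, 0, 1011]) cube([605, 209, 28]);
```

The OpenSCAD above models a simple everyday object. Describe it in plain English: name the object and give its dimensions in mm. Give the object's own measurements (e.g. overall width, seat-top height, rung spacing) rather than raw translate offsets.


An open bookshelf. Two side panels, each 26 mm thick, 209 mm deep and 1115 mm tall, stand 657 mm apart (outside-to-outside). Between them sit 4 shelves, each 28 mm thick and 209 mm deep, spanning the full gap between the sides. The bottom shelf rests on the floor (its underside at z = 0) and the clear gap between one shelf's top and the next shelf's underside is 309 mm.


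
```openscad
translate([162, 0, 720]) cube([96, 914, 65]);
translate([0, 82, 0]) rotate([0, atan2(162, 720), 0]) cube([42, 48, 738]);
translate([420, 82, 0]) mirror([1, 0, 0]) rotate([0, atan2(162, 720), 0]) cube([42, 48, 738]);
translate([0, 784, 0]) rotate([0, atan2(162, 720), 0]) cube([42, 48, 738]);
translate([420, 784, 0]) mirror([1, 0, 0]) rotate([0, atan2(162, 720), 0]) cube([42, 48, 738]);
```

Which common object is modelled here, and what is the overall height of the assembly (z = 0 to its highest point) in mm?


A sawhorse. The overall height is 785 mm.

A beam across two mirrored pairs of raked legs — a sawhorse. The beam's underside is at z = 720 (matching the legs' vertical rise in atan2(162, 720)) and the beam is 65 mm tall, so its top is at 720 + 65 = 785 mm. The raked legs top out at the beam's underside, so that is the highest point.


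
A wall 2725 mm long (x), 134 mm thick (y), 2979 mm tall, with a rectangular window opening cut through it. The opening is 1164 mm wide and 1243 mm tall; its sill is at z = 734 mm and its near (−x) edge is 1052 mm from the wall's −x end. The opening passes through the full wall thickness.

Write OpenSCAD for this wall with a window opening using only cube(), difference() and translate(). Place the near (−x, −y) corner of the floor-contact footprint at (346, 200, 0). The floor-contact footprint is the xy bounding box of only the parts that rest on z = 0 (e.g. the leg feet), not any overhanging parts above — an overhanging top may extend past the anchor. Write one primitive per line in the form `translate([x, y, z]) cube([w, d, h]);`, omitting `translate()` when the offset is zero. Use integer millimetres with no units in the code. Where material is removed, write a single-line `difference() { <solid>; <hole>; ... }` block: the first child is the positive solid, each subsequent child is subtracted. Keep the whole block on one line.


difference() { translate([346, 200, 0]) cube([2725, 134, 2979]); translate([1398, 200, 734]) cube([1164, 134, 1243]); }


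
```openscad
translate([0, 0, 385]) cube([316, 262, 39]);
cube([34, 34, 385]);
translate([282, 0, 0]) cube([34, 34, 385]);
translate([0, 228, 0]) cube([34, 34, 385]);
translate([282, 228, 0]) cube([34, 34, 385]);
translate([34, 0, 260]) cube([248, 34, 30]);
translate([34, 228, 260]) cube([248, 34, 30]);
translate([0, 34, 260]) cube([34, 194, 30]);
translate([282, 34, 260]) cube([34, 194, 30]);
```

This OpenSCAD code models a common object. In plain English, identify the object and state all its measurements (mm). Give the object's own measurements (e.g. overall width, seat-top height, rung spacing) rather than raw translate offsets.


A four-legged stool. The seat is a 316×262×39 mm slab whose top surface is at z = 424 mm; four square legs, each 34×34 mm in cross-section, run from the floor (z = 0) to the underside of the seat, each flush with a corner of the seat. Four stretchers, 34 mm wide and 30 mm tall, connect adjacent legs with their undersides at z = 260 mm, each running between the inner faces of the legs it joins and aligned with the legs' outer faces on the other axis.


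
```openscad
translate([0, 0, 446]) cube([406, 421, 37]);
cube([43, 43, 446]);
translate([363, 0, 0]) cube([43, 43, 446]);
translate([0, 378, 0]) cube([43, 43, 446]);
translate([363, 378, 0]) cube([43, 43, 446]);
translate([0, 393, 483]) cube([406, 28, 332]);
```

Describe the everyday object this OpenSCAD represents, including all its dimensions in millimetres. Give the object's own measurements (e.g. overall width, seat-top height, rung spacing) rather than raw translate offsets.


A chair. The seat is a 406×421×37 mm slab with its top at z = 483 mm, on four 43×43 mm corner legs (flush with the seat edges, standing on z = 0). A flat backrest 28 mm thick, 332 mm tall, spans the full seat width and rises from the seat top along its +y edge, rear face flush with the rear of the seat.


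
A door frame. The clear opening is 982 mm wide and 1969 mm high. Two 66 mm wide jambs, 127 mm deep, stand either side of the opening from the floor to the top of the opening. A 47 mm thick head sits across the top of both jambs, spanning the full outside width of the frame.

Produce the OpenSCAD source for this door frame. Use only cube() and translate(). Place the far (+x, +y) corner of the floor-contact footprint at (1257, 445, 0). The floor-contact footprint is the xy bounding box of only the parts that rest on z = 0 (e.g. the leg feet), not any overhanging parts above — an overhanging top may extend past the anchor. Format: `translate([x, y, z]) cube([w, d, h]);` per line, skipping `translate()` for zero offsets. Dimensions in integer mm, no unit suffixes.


translate([143, 318, 0]) cube([66, 127, 1969]);
translate([1191, 318, 0]) cube([66, 127, 1969]);
translate([143, 318, 1969]) cube([1114, 127, 47]);


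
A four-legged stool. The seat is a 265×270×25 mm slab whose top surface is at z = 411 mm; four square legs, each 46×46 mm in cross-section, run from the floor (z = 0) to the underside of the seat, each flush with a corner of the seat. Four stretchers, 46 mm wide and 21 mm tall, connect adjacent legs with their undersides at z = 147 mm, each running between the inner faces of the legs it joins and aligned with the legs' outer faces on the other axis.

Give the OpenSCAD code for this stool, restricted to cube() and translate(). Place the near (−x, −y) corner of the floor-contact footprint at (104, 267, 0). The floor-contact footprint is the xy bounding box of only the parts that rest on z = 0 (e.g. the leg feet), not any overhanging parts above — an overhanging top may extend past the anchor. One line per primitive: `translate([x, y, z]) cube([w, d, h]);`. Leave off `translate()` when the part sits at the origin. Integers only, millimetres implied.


translate([104, 267, 386]) cube([265, 270, 25]);
translate([104, 267, 0]) cube([46, 46, 386]);
translate([323, 267, 0]) cube([46, 46, 386]);
translate([104, 491, 0]) cube([46, 46, 386]);
translate([323, 491, 0]) cube([46, 46, 386]);
translate([150, 267, 147]) cube([173, 46, 21]);
translate([150, 491, 147]) cube([173, 46, 21]);
translate([104, 313, 147]) cube([46, 178, 21]);
translate([323, 313, 147]) cube([46, 178, 21]);


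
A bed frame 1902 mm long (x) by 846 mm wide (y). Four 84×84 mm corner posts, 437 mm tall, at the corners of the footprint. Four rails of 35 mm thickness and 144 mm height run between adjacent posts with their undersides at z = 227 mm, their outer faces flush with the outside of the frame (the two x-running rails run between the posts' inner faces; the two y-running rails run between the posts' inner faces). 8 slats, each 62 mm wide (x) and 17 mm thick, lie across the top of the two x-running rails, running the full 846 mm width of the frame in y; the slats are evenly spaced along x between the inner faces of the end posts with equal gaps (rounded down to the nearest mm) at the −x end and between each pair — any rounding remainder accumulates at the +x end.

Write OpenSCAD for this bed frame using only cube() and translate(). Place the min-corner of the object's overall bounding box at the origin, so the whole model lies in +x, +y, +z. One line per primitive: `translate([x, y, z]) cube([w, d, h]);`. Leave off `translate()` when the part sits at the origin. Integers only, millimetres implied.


cube([84, 84, 437]);
translate([0, 762, 0]) cube([84, 84, 437]);
translate([1818, 0, 0]) cube([84, 84, 437]);
translate([1818, 762, 0]) cube([84, 84, 437]);
translate([84, 0, 227]) cube([1734, 35, 144]);
translate([84, 811, 227]) cube([1734, 35, 144]);
translate([0, 84, 227]) cube([35, 678, 144]);
translate([1867, 84, 227]) cube([35, 678, 144]);
translate([221, 0, 371]) cube([62, 846, 17]);
translate([420, 0, 371]) cube([62, 846, 17]);
translate([619, 0, 371]) cube([62, 846, 17]);
translate([818, 0, 371]) cube([62, 846, 17]);
translate([1017, 0, 371]) cube([62, 846, 17]);
translate([1216, 0, 371]) cube([62, 846, 17]);
translate([1415, 0, 371]) cube([62, 846, 17]);
translate([1614, 0, 371]) cube([62, 846, 17]);


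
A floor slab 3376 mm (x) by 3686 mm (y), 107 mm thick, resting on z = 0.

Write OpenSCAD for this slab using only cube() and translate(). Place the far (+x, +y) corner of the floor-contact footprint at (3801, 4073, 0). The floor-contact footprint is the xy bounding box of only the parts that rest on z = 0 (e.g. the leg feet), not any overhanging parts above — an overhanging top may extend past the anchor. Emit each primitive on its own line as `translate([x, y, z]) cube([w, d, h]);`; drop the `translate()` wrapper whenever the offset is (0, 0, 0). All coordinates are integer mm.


translate([425, 387, 0]) cube([3376, 3686, 107]);


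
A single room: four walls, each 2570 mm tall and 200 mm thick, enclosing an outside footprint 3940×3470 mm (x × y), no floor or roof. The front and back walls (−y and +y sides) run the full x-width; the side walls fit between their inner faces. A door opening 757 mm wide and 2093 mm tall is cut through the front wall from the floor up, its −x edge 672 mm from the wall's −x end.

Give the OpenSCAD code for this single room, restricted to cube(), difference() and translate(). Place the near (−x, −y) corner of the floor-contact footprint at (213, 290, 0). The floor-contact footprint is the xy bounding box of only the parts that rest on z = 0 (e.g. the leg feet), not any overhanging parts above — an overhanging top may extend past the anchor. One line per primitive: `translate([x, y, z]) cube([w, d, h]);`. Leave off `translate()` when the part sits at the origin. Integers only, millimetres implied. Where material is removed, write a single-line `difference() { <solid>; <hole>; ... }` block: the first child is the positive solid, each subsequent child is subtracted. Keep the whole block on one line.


difference() { translate([213, 290, 0]) cube([3940, 200, 2570]); translate([885, 290, 0]) cube([757, 200, 2093]); }
translate([213, 3560, 0]) cube([3940, 200, 2570]);
translate([213, 490, 0]) cube([200, 3070, 2570]);
translate([3953, 490, 0]) cube([200, 3070, 2570]);


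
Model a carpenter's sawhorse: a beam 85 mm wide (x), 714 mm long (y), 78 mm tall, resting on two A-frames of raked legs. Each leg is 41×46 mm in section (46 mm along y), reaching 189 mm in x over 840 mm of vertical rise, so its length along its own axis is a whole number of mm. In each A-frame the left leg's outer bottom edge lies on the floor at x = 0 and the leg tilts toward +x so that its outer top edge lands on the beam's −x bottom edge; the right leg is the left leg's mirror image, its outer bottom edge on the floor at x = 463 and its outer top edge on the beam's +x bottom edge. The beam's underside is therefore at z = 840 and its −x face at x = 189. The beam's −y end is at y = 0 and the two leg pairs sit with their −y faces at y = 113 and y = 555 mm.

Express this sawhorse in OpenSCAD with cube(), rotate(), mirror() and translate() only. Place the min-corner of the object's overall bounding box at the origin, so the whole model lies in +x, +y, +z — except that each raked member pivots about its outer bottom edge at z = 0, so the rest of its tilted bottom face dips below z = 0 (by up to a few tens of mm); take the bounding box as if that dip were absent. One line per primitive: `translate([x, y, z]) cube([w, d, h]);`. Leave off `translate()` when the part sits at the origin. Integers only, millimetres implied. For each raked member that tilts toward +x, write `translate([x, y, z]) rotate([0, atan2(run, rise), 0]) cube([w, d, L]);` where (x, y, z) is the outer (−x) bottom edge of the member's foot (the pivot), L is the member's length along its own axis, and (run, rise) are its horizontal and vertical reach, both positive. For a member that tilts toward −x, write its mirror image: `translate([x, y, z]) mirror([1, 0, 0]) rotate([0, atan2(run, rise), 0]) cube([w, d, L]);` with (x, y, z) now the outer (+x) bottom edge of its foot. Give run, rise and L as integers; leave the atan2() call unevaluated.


translate([189, 0, 840]) cube([85, 714, 78]);
translate([0, 113, 0]) rotate([0, atan2(189, 840), 0]) cube([41, 46, 861]);
translate([463, 113, 0]) mirror([1, 0, 0]) rotate([0, atan2(189, 840), 0]) cube([41, 46, 861]);
translate([0, 555, 0]) rotate([0, atan2(189, 840), 0]) cube([41, 46, 861]);
translate([463, 555, 0]) mirror([1, 0, 0]) rotate([0, atan2(189, 840), 0]) cube([41, 46, 861]);


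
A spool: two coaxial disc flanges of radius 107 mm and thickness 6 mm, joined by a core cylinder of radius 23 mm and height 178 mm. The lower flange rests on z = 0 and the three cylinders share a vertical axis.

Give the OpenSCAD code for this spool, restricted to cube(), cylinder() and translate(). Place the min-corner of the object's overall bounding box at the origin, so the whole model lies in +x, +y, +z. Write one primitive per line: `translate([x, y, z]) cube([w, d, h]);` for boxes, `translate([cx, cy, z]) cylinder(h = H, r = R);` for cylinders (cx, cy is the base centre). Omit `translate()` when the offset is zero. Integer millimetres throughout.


translate([107, 107, 0]) cylinder(h = 6, r = 107);
translate([107, 107, 6]) cylinder(h = 178, r = 23);
translate([107, 107, 184]) cylinder(h = 6, r = 107);
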